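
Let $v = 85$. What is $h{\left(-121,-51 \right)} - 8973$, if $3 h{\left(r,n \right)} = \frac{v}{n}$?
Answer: $- \frac{80762}{9} \approx -8973.6$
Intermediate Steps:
$h{\left(r,n \right)} = \frac{85}{3 n}$ ($h{\left(r,n \right)} = \frac{85 \frac{1}{n}}{3} = \frac{85}{3 n}$)
$h{\left(-121,-51 \right)} - 8973 = \frac{85}{3 \left(-51\right)} - 8973 = \frac{85}{3} \left(- \frac{1}{51}\right) - 8973 = - \frac{5}{9} - 8973 = - \frac{80762}{9}$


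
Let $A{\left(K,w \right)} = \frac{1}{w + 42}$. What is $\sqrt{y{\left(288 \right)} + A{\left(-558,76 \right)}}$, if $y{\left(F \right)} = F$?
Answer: $\frac{\sqrt{4010230}}{118} \approx 16.971$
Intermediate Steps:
$A{\left(K,w \right)} = \frac{1}{42 + w}$
$\sqrt{y{\left(288 \right)} + A{\left(-558,76 \right)}} = \sqrt{288 + \frac{1}{42 + 76}} = \sqrt{288 + \frac{1}{118}} = \sqrt{\frac{33985}{118}} = \frac{\sqrt{4010230}}{118}$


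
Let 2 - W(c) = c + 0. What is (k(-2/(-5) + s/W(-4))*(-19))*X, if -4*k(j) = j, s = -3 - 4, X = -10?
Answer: 437/12 ≈ 36.417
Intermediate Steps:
W(c) = 2 - c (W(c) = 2 - (c + 0) = 2 - c)
s = -7
k(j) = -j/4
(k(-2/(-5) + s/W(-4))*(-19))*X = (-(-2/(-5) - 7/(2 - 1*(-4)))/4*(-19))*(-10) = (-(-2*(-1/5) - 7/(2 + 4))/4*(-19))*(-10) = (-(2/5 - 7/6)/4*(-19))*(-10) = (-1/4*(-23/30)*(-19))*(-10) = ((23/120)*(-19))*(-10) = -437/120*(-10) = 437/12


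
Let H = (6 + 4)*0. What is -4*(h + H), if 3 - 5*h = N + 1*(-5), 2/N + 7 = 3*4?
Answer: -152/25 ≈ -6.0800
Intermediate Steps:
N = ⅖ (N = 2/(-7 + 3*4) = 2/(-7 + 12) = 2/5 = 2*(⅕) = ⅖ ≈ 0.40000)
h = 38/25 (h = ⅗ - (⅖ + 1*(-5))/5 = ⅗ - (⅖ - 5)/5 = ⅗ - ⅕*(-23/5) = ⅗ + 23/25 = 38/25 ≈ 1.5200)
H = 0 (H = 10*0 = 0)
-4*(h + H) = -4*(38/25 + 0) = -4*38/25 = -152/25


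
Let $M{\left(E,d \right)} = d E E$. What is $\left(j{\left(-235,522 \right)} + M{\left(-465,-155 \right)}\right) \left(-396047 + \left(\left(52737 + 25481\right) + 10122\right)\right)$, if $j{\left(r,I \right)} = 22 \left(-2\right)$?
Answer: $10312775180733$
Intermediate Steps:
$j{\left(r,I \right)} = -44$
$M{\left(E,d \right)} = d E^{2}$ ($M{\left(E,d \right)} = E d E = d E^{2}$)
$\left(j{\left(-235,522 \right)} + M{\left(-465,-155 \right)}\right) \left(-396047 + \left(\left(52737 + 25481\right) + 10122\right)\right) = \left(-44 - 155 \left(-465\right)^{2}\right) \left(-396047 + \left(\left(52737 + 25481\right) + 10122\right)\right) = \left(-44 - 33514875\right) \left(-396047 + \left(78218 + 10122\right)\right) = \left(-44 - 33514875\right) \left(-396047 + 88340\right) = \left(-33514919\right) \left(-307707\right) = 10312775180733$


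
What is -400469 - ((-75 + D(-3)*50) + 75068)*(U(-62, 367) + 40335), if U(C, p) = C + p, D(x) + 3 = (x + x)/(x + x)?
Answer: -3044051989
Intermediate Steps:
D(x) = -2 (D(x) = -3 + (x + x)/(x + x) = -3 + (2*x)/((2*x)) = -3 + (2*x)*(1/(2*x)) = -3 + 1 = -2)
-400469 - ((-75 + D(-3)*50) + 75068)*(U(-62, 367) + 40335) = -400469 - ((-75 - 2*50) + 75068)*((-62 + 367) + 40335) = -400469 - ((-75 - 100) + 75068)*(305 + 40335) = -400469 - (-175 + 75068)*40640 = -400469 - 74893*40640 = -400469 - 1*3043651520 = -400469 - 3043651520 = -3044051989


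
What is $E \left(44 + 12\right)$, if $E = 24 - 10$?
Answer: $784$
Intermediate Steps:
$E = 14$ ($E = 24 - 10 = 14$)
$E \left(44 + 12\right) = 14 \left(44 + 12\right) = 14 \cdot 56 = 784$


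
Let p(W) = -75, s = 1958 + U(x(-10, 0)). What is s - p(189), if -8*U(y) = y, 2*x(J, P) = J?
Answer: 16269/8 ≈ 2033.6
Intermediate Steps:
x(J, P) = J/2
U(y) = -y/8
s = 15669/8 (s = 1958 - (-10)/16 = 1958 - ⅛*(-5) = 1958 + 5/8 = 15669/8 ≈ 1958.6)
s - p(189) = 15669/8 - 1*(-75) = 15669/8 + 75 = 16269/8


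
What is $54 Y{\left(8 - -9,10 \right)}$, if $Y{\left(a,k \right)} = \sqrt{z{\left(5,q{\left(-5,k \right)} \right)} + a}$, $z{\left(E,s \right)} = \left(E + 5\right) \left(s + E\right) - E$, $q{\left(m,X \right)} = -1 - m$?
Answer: $54 \sqrt{102} \approx 545.37$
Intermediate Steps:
$z{\left(E,s \right)} = - E + \left(5 + E\right) \left(E + s\right)$ ($z{\left(E,s \right)} = \left(5 + E\right) \left(E + s\right) - E = - E + \left(5 + E\right) \left(E + s\right)$)
$Y{\left(a,k \right)} = \sqrt{85 + a}$ ($Y{\left(a,k \right)} = \sqrt{\left(5^{2} + 4 \cdot 5 + 5 \left(-1 - -5\right) + 5 \left(-1 - -5\right)\right) + a} = \sqrt{\left(25 + 20 + 5 \left(-1 + 5\right) + 5 \left(-1 + 5\right)\right) + a} = \sqrt{\left(25 + 20 + 5 \cdot 4 + 5 \cdot 4\right) + a} = \sqrt{\left(25 + 20 + 20 + 20\right) + a} = \sqrt{85 + a}$)
$54 Y{\left(8 - -9,10 \right)} = 54 \sqrt{85 + \left(8 - -9\right)} = 54 \sqrt{85 + \left(8 + 9\right)} = 54 \sqrt{85 + 17} = 54 \sqrt{102}$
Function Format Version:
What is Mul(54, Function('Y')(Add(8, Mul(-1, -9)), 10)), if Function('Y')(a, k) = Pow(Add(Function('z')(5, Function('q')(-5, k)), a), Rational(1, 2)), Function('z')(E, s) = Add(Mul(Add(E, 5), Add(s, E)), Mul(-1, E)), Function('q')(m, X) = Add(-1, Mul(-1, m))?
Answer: Mul(54, Pow(102, Rational(1, 2))) ≈ 545.37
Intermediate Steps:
Function('z')(E, s) = Add(Mul(-1, E), Mul(Add(5, E), Add(E, s))) (Function('z')(E, s) = Add(Mul(Add(5, E), Add(E, s)), Mul(-1, E)) = Add(Mul(-1, E), Mul(Add(5, E), Add(E, s))))
Function('Y')(a, k) = Pow(Add(85, a), Rational(1, 2)) (Function('Y')(a, k) = Pow(Add(Add(Pow(5, 2), Mul(4, 5), Mul(5, Add(-1, Mul(-1, -5))), Mul(5, Add(-1, Mul(-1, -5)))), a), Rational(1, 2)) = Pow(Add(Add(25, 20, Mul(5, Add(-1, 5)), Mul(5, Add(-1, 5))), a), Rational(1, 2)) = Pow(Add(Add(25, 20, Mul(5, 4), Mul(5, 4)), a), Rational(1, 2)) = Pow(Add(Add(25, 20, 20, 20), a), Rational(1, 2)) = Pow(Add(85, a), Rational(1, 2)))
Mul(54, Function('Y')(Add(8, Mul(-1, -9)), 10)) = Mul(54, Pow(Add(85, Add(8, Mul(-1, -9))), Rational(1, 2))) = Mul(54, Pow(Add(85, Add(8, 9)), Rational(1, 2))) = Mul(54, Pow(Add(85, 17), Rational(1, 2))) = Mul(54, Pow(102, Rational(1, 2)))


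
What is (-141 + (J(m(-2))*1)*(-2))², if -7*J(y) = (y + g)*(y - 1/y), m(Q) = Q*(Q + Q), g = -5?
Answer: 288369/16 ≈ 18023.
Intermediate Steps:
m(Q) = 2*Q² (m(Q) = Q*(2*Q) = 2*Q²)
J(y) = -(-5 + y)*(y - 1/y)/7 (J(y) = -(y - 5)*(y - 1/y)/7 = -(-5 + y)*(y - 1/y)/7)
(-141 + (J(m(-2))*1)*(-2))² = (-141 + (((-5 + (2*(-2)²)*(1 - (2*(-2)²)² + 5*(2*(-2)²)))/(7*((2*(-2)²))))*1)*(-2))² = (-141 + (((-5 + (2*4)*(1 - (2*4)² + 5*(2*4)))/(7*((2*4))))*1)*(-2))² = (-141 + (((⅐)*(-5 + 8*(1 - 1*8² + 5*8))/8)*1)*(-2))² = (-141 + (((⅐)*(⅛)*(-5 + 8*(1 - 1*64 + 40)))*1)*(-2))² = (-141 + (((⅐)*(⅛)*(-5 + 8*(1 - 64 + 40)))*1)*(-2))² = (-141 + (((⅐)*(⅛)*(-5 + 8*(-23)))*1)*(-2))² = (-141 + (((⅐)*(⅛)*(-5 - 184))*1)*(-2))² = (-141 + (((⅐)*(⅛)*(-189))*1)*(-2))² = (-141 - 27/8*1*(-2))² = (-141 - 27/8*(-2))² = (-141 + 27/4)² = (-537/4)² = 288369/16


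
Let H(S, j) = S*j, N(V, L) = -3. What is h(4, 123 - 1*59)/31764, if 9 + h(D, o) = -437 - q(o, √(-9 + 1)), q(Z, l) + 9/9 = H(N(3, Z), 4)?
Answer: -433/31764 ≈ -0.013632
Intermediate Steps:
q(Z, l) = -13 (q(Z, l) = -1 - 3*4 = -1 - 12 = -13)
h(D, o) = -433 (h(D, o) = -9 + (-437 - 1*(-13)) = -9 + (-437 + 13) = -9 - 424 = -433)
h(4, 123 - 1*59)/31764 = -433/31764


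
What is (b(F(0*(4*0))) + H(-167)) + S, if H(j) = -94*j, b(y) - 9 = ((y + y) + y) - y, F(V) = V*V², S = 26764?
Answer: 42471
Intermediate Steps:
F(V) = V³
b(y) = 9 + 2*y (b(y) = 9 + (((y + y) + y) - y) = 9 + ((2*y + y) - y) = 9 + (3*y - y) = 9 + 2*y)
(b(F(0*(4*0))) + H(-167)) + S = ((9 + 2*(0*(4*0))³) - 94*(-167)) + 26764 = ((9 + 2*(0*0)³) + 15698) + 26764 = ((9 + 2*0³) + 15698) + 26764 = ((9 + 2*0) + 15698) + 26764 = ((9 + 0) + 15698) + 26764 = (9 + 15698) + 26764 = 15707 + 26764 = 42471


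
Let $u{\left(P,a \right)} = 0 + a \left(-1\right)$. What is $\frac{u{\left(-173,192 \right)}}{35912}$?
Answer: $- \frac{24}{4489} \approx -0.0053464$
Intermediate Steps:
$u{\left(P,a \right)} = - a$ ($u{\left(P,a \right)} = 0 - a = - a$)
$\frac{u{\left(-173,192 \right)}}{35912} = \frac{\left(-1\right) 192}{35912} = \left(-192\right) \frac{1}{35912} = - \frac{24}{4489}$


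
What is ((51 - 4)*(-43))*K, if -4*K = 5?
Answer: 10105/4 ≈ 2526.3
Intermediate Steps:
K = -5/4 (K = -1/4*5 = -5/4 ≈ -1.2500)
((51 - 4)*(-43))*K = ((51 - 4)*(-43))*(-5/4) = (47*(-43))*(-5/4) = -2021*(-5/4) = 10105/4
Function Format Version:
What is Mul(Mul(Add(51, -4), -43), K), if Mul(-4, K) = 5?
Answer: Rational(10105, 4) ≈ 2526.3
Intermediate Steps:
K = Rational(-5, 4) (K = Mul(Rational(-1, 4), 5) = Rational(-5, 4) ≈ -1.2500)
Mul(Mul(Add(51, -4), -43), K) = Mul(Mul(Add(51, -4), -43), Rational(-5, 4)) = Mul(Mul(47, -43), Rational(-5, 4)) = Mul(-2021, Rational(-5, 4)) = Rational(10105, 4)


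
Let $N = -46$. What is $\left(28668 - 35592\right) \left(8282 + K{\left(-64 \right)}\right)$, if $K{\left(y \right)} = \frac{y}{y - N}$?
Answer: $- \frac{172107560}{3} \approx -5.7369 \cdot 10^{7}$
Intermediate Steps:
$K{\left(y \right)} = \frac{y}{46 + y}$ ($K{\left(y \right)} = \frac{y}{y - -46} = \frac{y}{y + 46} = \frac{y}{46 + y}$)
$\left(28668 - 35592\right) \left(8282 + K{\left(-64 \right)}\right) = \left(28668 - 35592\right) \left(8282 - \frac{64}{46 - 64}\right) = - 6924 \left(8282 - \frac{64}{-18}\right) = - 6924 \left(8282 - - \frac{32}{9}\right) = - 6924 \left(8282 + \frac{32}{9}\right) = \left(-6924\right) \frac{74570}{9} = - \frac{172107560}{3}$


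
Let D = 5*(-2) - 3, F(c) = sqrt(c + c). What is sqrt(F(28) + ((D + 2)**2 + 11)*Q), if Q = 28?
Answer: sqrt(3696 + 2*sqrt(14)) ≈ 60.856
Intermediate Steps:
F(c) = sqrt(2)*sqrt(c) (F(c) = sqrt(2*c) = sqrt(2)*sqrt(c))
D = -13 (D = -10 - 3 = -13)
sqrt(F(28) + ((D + 2)**2 + 11)*Q) = sqrt(sqrt(2)*sqrt(28) + ((-13 + 2)**2 + 11)*28) = sqrt(sqrt(2)*(2*sqrt(7)) + ((-11)**2 + 11)*28) = sqrt(2*sqrt(14) + (121 + 11)*28) = sqrt(2*sqrt(14) + 132*28) = sqrt(2*sqrt(14) + 3696) = sqrt(3696 + 2*sqrt(14))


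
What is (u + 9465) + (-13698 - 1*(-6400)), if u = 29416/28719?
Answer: 62263489/28719 ≈ 2168.0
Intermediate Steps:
u = 29416/28719 (u = 29416*(1/28719) = 29416/28719 ≈ 1.0243)
(u + 9465) + (-13698 - 1*(-6400)) = (29416/28719 + 9465) + (-13698 - 1*(-6400)) = 271854751/28719 + (-13698 + 6400) = 271854751/28719 - 7298 = 62263489/28719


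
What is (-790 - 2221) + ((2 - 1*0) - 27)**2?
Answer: -2386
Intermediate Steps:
(-790 - 2221) + ((2 - 1*0) - 27)**2 = -3011 + ((2 + 0) - 27)**2 = -3011 + (2 - 27)**2 = -3011 + (-25)**2 = -3011 + 625 = -2386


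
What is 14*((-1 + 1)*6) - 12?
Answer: -12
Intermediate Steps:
14*((-1 + 1)*6) - 12 = 14*(0*6) - 12 = 14*0 - 12 = 0 - 12 = -12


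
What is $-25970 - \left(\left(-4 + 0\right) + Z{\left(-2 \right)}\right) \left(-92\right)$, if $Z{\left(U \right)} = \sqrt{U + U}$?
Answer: $-26338 + 184 i \approx -26338.0 + 184.0 i$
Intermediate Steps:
$Z{\left(U \right)} = \sqrt{2} \sqrt{U}$ ($Z{\left(U \right)} = \sqrt{2 U} = \sqrt{2} \sqrt{U}$)
$-25970 - \left(\left(-4 + 0\right) + Z{\left(-2 \right)}\right) \left(-92\right) = -25970 - \left(\left(-4 + 0\right) + \sqrt{2} \sqrt{-2}\right) \left(-92\right) = -25970 - \left(-4 + \sqrt{2} i \sqrt{2}\right) \left(-92\right) = -25970 - \left(-4 + 2 i\right) \left(-92\right) = -25970 - \left(368 - 184 i\right) = -26338 + 184 i$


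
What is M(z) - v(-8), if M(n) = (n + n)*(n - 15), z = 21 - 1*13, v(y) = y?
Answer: -104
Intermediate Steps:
z = 8 (z = 21 - 13 = 8)
M(n) = 2*n*(-15 + n) (M(n) = (2*n)*(-15 + n) = 2*n*(-15 + n))
M(z) - v(-8) = 2*8*(-15 + 8) - 1*(-8) = 2*8*(-7) + 8 = -112 + 8 = -104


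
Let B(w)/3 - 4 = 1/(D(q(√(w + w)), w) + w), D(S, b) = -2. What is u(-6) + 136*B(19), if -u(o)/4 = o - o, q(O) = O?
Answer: 1656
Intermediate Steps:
u(o) = 0 (u(o) = -4*(o - o) = -4*0 = 0)
B(w) = 12 + 3/(-2 + w)
u(-6) + 136*B(19) = 0 + 136*(3*(-7 + 4*19)/(-2 + 19)) = 0 + 136*(3*(-7 + 76)/17) = 0 + 136*(3*(1/17)*69) = 0 + 136*(207/17) = 0 + 1656 = 1656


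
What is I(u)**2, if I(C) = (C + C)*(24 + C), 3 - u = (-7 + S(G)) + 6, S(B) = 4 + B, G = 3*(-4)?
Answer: 746496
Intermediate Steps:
G = -12
u = 12 (u = 3 - ((-7 + (4 - 12)) + 6) = 3 - ((-7 - 8) + 6) = 3 - (-15 + 6) = 3 - 1*(-9) = 3 + 9 = 12)
I(C) = 2*C*(24 + C) (I(C) = (2*C)*(24 + C) = 2*C*(24 + C))
I(u)**2 = (2*12*(24 + 12))**2 = (2*12*36)**2 = 864**2 = 746496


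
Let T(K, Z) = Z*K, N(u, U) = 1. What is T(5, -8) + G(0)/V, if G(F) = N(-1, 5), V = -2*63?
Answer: -5041/126 ≈ -40.008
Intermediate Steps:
V = -126
T(K, Z) = K*Z
G(F) = 1
T(5, -8) + G(0)/V = 5*(-8) + 1/(-126) = -40 + 1*(-1/126) = -40 - 1/126 = -5041/126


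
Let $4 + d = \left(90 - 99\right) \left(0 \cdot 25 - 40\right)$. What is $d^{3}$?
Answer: $45118016$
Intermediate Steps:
$d = 356$ ($d = -4 + \left(90 - 99\right) \left(0 \cdot 25 - 40\right) = -4 - 9 \left(0 - 40\right) = -4 - -360 = -4 + 360 = 356$)
$d^{3} = 356^{3} = 45118016$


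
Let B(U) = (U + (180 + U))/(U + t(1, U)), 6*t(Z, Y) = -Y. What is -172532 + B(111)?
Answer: -31917616/185 ≈ -1.7253e+5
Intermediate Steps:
t(Z, Y) = -Y/6 (t(Z, Y) = (-Y)/6 = -Y/6)
B(U) = 6*(180 + 2*U)/(5*U) (B(U) = (U + (180 + U))/(U - U/6) = (180 + 2*U)/((5*U/6)) = (180 + 2*U)*(6/(5*U)) = 6*(180 + 2*U)/(5*U))
-172532 + B(111) = -172532 + (12/5 + 216/111) = -172532 + (12/5 + 216*(1/111)) = -172532 + (12/5 + 72/37) = -172532 + 804/185 = -31917616/185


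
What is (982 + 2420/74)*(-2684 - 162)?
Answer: -106850224/37 ≈ -2.8878e+6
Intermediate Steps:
(982 + 2420/74)*(-2684 - 162) = (982 + 2420*(1/74))*(-2846) = (982 + 1210/37)*(-2846) = (37544/37)*(-2846) = -106850224/37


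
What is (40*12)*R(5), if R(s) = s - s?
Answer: 0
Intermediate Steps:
R(s) = 0
(40*12)*R(5) = (40*12)*0 = 480*0 = 0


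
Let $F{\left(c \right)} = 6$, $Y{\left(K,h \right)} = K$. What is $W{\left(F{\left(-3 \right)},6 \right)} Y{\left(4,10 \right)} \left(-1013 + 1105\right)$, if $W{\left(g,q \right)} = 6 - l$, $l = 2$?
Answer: $1472$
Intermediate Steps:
$W{\left(g,q \right)} = 4$ ($W{\left(g,q \right)} = 6 - 2 = 4$)
$W{\left(F{\left(-3 \right)},6 \right)} Y{\left(4,10 \right)} \left(-1013 + 1105\right) = 4 \cdot 4 \left(-1013 + 1105\right) = 16 \cdot 92 = 1472$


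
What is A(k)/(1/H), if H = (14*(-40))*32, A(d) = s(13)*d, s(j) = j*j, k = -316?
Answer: 956999680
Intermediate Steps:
s(j) = j²
A(d) = 169*d (A(d) = 13²*d = 169*d)
H = -17920 (H = -560*32 = -17920)
A(k)/(1/H) = (169*(-316))/(1/(-17920)) = -53404/(-1/17920) = -53404*(-17920) = 956999680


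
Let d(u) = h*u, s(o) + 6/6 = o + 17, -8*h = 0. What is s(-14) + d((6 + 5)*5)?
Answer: 2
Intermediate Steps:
h = 0 (h = -⅛*0 = 0)
s(o) = 16 + o (s(o) = -1 + (o + 17) = -1 + (17 + o) = 16 + o)
d(u) = 0 (d(u) = 0*u = 0)
s(-14) + d((6 + 5)*5) = (16 - 14) + 0 = 2 + 0 = 2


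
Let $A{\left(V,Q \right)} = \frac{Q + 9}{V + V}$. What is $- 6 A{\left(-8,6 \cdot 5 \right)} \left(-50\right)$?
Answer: $- \frac{2925}{4} \approx -731.25$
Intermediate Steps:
$A{\left(V,Q \right)} = \frac{9 + Q}{2 V}$
$- 6 A{\left(-8,6 \cdot 5 \right)} \left(-50\right) = - 6 \frac{9 + 6 \cdot 5}{2 \left(-8\right)} \left(-50\right) = - 6 \cdot \frac{1}{2} \left(- \frac{1}{8}\right) \left(9 + 30\right) \left(-50\right) = - 6 \cdot \frac{1}{2} \left(- \frac{1}{8}\right) 39 \left(-50\right) = \left(-6\right) \left(- \frac{39}{16}\right) \left(-50\right) = \frac{117}{8} \left(-50\right) = - \frac{2925}{4}$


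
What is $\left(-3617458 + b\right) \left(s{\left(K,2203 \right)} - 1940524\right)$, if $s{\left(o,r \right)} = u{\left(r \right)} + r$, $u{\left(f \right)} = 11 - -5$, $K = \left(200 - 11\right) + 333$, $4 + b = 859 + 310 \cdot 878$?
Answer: $6482511823015$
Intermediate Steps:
$b = 273035$ ($b = -4 + \left(859 + 310 \cdot 878\right) = -4 + \left(859 + 272180\right) = -4 + 273039 = 273035$)
$K = 522$ ($K = 189 + 333 = 522$)
$u{\left(f \right)} = 16$ ($u{\left(f \right)} = 11 + 5 = 16$)
$s{\left(o,r \right)} = 16 + r$
$\left(-3617458 + b\right) \left(s{\left(K,2203 \right)} - 1940524\right) = \left(-3617458 + 273035\right) \left(\left(16 + 2203\right) - 1940524\right) = - 3344423 \left(2219 - 1940524\right) = \left(-3344423\right) \left(-1938305\right) = 6482511823015$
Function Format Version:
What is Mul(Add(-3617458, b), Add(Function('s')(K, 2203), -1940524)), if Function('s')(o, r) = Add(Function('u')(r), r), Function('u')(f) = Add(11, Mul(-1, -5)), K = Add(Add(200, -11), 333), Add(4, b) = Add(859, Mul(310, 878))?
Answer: 6482511823015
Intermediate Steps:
b = 273035 (b = Add(-4, Add(859, Mul(310, 878))) = Add(-4, Add(859, 272180)) = Add(-4, 273039) = 273035)
K = 522 (K = Add(189, 333) = 522)
Function('u')(f) = 16 (Function('u')(f) = Add(11, 5) = 16)
Function('s')(o, r) = Add(16, r)
Mul(Add(-3617458, b), Add(Function('s')(K, 2203), -1940524)) = Mul(Add(-3617458, 273035), Add(Add(16, 2203), -1940524)) = Mul(-3344423, Add(2219, -1940524)) = Mul(-3344423, -1938305) = 6482511823015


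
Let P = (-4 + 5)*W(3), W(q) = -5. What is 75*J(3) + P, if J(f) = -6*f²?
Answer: -4055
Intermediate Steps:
P = -5 (P = (-4 + 5)*(-5) = 1*(-5) = -5)
75*J(3) + P = 75*(-6*3²) - 5 = 75*(-6*9) - 5 = 75*(-54) - 5 = -4050 - 5 = -4055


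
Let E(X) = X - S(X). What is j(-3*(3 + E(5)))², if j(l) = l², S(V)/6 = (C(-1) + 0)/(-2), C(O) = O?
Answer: 50625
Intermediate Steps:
S(V) = 3 (S(V) = 6*((-1 + 0)/(-2)) = 6*(-1*(-½)) = 6*(½) = 3)
E(X) = -3 + X (E(X) = X - 1*3 = X - 3 = -3 + X)
j(-3*(3 + E(5)))² = ((-3*(3 + (-3 + 5)))²)² = ((-3*(3 + 2))²)² = ((-3*5)²)² = ((-15)²)² = 225² = 50625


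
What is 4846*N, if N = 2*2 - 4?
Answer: 0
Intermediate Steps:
N = 0 (N = 4 - 4 = 0)
4846*N = 4846*0 = 0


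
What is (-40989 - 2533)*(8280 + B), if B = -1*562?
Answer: -335902796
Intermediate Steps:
B = -562
(-40989 - 2533)*(8280 + B) = (-40989 - 2533)*(8280 - 562) = -43522*7718 = -335902796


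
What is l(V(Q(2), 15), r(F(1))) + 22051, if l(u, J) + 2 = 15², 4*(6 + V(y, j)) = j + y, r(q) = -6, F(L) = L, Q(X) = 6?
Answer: 22274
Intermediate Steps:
V(y, j) = -6 + j/4 + y/4 (V(y, j) = -6 + (j + y)/4 = -6 + (j/4 + y/4) = -6 + j/4 + y/4)
l(u, J) = 223 (l(u, J) = -2 + 15² = -2 + 225 = 223)
l(V(Q(2), 15), r(F(1))) + 22051 = 223 + 22051 = 22274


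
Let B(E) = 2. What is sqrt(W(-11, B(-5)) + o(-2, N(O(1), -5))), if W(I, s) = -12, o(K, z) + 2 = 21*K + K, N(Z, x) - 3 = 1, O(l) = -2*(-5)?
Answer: I*sqrt(58) ≈ 7.6158*I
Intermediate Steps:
O(l) = 10
N(Z, x) = 4 (N(Z, x) = 3 + 1 = 4)
o(K, z) = -2 + 22*K (o(K, z) = -2 + (21*K + K) = -2 + 22*K)
sqrt(W(-11, B(-5)) + o(-2, N(O(1), -5))) = sqrt(-12 + (-2 + 22*(-2))) = sqrt(-12 + (-2 - 44)) = sqrt(-12 - 46) = sqrt(-58) = I*sqrt(58)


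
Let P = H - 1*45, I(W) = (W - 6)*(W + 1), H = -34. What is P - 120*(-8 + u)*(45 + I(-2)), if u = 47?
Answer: -248119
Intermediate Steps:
I(W) = (1 + W)*(-6 + W) (I(W) = (-6 + W)*(1 + W) = (1 + W)*(-6 + W))
P = -79 (P = -34 - 1*45 = -34 - 45 = -79)
P - 120*(-8 + u)*(45 + I(-2)) = -79 - 120*(-8 + 47)*(45 + (-6 + (-2)² - 5*(-2))) = -79 - 4680*(45 + (-6 + 4 + 10)) = -79 - 4680*(45 + 8) = -79 - 4680*53 = -79 - 120*2067 = -79 - 248040 = -248119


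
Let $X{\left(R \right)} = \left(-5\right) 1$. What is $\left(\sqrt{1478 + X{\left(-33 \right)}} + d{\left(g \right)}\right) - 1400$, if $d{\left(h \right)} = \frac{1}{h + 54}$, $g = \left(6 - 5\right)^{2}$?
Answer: $- \frac{76999}{55} + \sqrt{1473} \approx -1361.6$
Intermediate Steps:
$g = 1$ ($g = 1^{2} = 1$)
$X{\left(R \right)} = -5$
$d{\left(h \right)} = \frac{1}{54 + h}$
$\left(\sqrt{1478 + X{\left(-33 \right)}} + d{\left(g \right)}\right) - 1400 = \left(\sqrt{1478 - 5} + \frac{1}{54 + 1}\right) - 1400 = \left(\sqrt{1473} + \frac{1}{55}\right) - 1400 = \left(\frac{1}{55} + \sqrt{1473}\right) - 1400 = - \frac{76999}{55} + \sqrt{1473}$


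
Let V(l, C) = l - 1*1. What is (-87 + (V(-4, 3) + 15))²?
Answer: 5929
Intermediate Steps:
V(l, C) = -1 + l (V(l, C) = l - 1 = -1 + l)
(-87 + (V(-4, 3) + 15))² = (-87 + ((-1 - 4) + 15))² = (-87 + (-5 + 15))² = (-87 + 10)² = (-77)² = 5929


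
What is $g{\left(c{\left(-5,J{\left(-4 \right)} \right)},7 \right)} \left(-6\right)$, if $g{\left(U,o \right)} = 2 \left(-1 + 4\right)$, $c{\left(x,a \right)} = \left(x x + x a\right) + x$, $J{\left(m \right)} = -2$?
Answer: $-36$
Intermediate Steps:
$c{\left(x,a \right)} = x + x^{2} + a x$ ($c{\left(x,a \right)} = \left(x^{2} + a x\right) + x = x + x^{2} + a x$)
$g{\left(U,o \right)} = 6$ ($g{\left(U,o \right)} = 2 \cdot 3 = 6$)
$g{\left(c{\left(-5,J{\left(-4 \right)} \right)},7 \right)} \left(-6\right) = 6 \left(-6\right) = -36$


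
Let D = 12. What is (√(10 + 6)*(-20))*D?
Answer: -960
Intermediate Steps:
(√(10 + 6)*(-20))*D = (√(10 + 6)*(-20))*12 = (√16*(-20))*12 = (4*(-20))*12 = -80*12 = -960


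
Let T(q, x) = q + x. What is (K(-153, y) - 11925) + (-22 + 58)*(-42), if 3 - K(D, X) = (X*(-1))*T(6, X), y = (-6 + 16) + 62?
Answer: -7818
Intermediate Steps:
y = 72 (y = 10 + 62 = 72)
K(D, X) = 3 + X*(6 + X) (K(D, X) = 3 - X*(-1)*(6 + X) = 3 - (-X)*(6 + X) = 3 - (-1)*X*(6 + X) = 3 + X*(6 + X))
(K(-153, y) - 11925) + (-22 + 58)*(-42) = ((3 + 72*(6 + 72)) - 11925) + (-22 + 58)*(-42) = ((3 + 72*78) - 11925) + 36*(-42) = ((3 + 5616) - 11925) - 1512 = (5619 - 11925) - 1512 = -6306 - 1512 = -7818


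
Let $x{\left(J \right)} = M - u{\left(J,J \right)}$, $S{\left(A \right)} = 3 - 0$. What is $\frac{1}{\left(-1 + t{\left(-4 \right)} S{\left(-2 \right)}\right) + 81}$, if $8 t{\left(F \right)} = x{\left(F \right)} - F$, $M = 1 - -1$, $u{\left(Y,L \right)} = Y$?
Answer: $\frac{4}{335} \approx 0.01194$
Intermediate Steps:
$M = 2$ ($M = 1 + 1 = 2$)
$S{\left(A \right)} = 3$ ($S{\left(A \right)} = 3 + 0 = 3$)
$x{\left(J \right)} = 2 - J$
$t{\left(F \right)} = \frac{1}{4} - \frac{F}{4}$ ($t{\left(F \right)} = \frac{\left(2 - F\right) - F}{8} = \frac{2 - 2 F}{8} = \frac{1}{4} - \frac{F}{4}$)
$\frac{1}{\left(-1 + t{\left(-4 \right)} S{\left(-2 \right)}\right) + 81} = \frac{1}{\left(-1 + \left(\frac{1}{4} - -1\right) 3\right) + 81} = \frac{1}{\left(-1 + \left(\frac{1}{4} + 1\right) 3\right) + 81} = \frac{1}{\left(-1 + \frac{5}{4} \cdot 3\right) + 81} = \frac{1}{\left(-1 + \frac{15}{4}\right) + 81} = \frac{1}{\frac{11}{4} + 81} = \frac{1}{\frac{335}{4}} = \frac{4}{335}$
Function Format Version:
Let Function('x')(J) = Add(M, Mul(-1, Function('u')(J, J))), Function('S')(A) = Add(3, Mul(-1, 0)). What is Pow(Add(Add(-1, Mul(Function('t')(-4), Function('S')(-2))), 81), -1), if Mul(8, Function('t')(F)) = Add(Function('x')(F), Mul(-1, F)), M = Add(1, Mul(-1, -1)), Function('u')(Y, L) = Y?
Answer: Rational(4, 335) ≈ 0.011940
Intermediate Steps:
M = 2 (M = Add(1, 1) = 2)
Function('S')(A) = 3 (Function('S')(A) = Add(3, 0) = 3)
Function('x')(J) = Add(2, Mul(-1, J))
Function('t')(F) = Add(Rational(1, 4), Mul(Rational(-1, 4), F)) (Function('t')(F) = Mul(Rational(1, 8), Add(Add(2, Mul(-1, F)), Mul(-1, F))) = Mul(Rational(1, 8), Add(2, Mul(-2, F))) = Add(Rational(1, 4), Mul(Rational(-1, 4), F)))
Pow(Add(Add(-1, Mul(Function('t')(-4), Function('S')(-2))), 81), -1) = Pow(Add(Add(-1, Mul(Add(Rational(1, 4), Mul(Rational(-1, 4), -4)), 3)), 81), -1) = Pow(Add(Add(-1, Mul(Add(Rational(1, 4), 1), 3)), 81), -1) = Pow(Add(Add(-1, Mul(Rational(5, 4), 3)), 81), -1) = Pow(Add(Add(-1, Rational(15, 4)), 81), -1) = Pow(Add(Rational(11, 4), 81), -1) = Pow(Rational(335, 4), -1) = Rational(4, 335)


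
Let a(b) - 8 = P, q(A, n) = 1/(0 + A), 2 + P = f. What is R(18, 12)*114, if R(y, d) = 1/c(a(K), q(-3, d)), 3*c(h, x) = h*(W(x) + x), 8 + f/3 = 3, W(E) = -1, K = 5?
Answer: 57/2 ≈ 28.500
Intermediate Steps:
f = -15 (f = -24 + 3*3 = -24 + 9 = -15)
P = -17 (P = -2 - 15 = -17)
q(A, n) = 1/A
a(b) = -9 (a(b) = 8 - 17 = -9)
c(h, x) = h*(-1 + x)/3 (c(h, x) = (h*(-1 + x))/3 = h*(-1 + x)/3)
R(y, d) = ¼ (R(y, d) = 1/((⅓)*(-9)*(-1 + 1/(-3))) = 1/((⅓)*(-9)*(-1 - ⅓)) = 1/((⅓)*(-9)*(-4/3)) = 1/4 = ¼)
R(18, 12)*114 = (¼)*114 = 57/2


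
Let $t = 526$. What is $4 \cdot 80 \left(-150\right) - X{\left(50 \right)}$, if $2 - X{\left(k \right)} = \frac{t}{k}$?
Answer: $- \frac{1199787}{25} \approx -47992.0$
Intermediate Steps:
$X{\left(k \right)} = 2 - \frac{526}{k}$
$4 \cdot 80 \left(-150\right) - X{\left(50 \right)} = 4 \cdot 80 \left(-150\right) - \left(2 - \frac{526}{50}\right) = 320 \left(-150\right) - \left(2 - \frac{263}{25}\right) = -48000 - \left(2 - \frac{263}{25}\right) = -48000 - - \frac{213}{25} = -48000 + \frac{213}{25} = - \frac{1199787}{25}$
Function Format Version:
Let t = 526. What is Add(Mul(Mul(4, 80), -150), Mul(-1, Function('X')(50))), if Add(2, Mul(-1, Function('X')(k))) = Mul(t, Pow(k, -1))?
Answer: Rational(-1199787, 25) ≈ -47992.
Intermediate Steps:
Function('X')(k) = Add(2, Mul(-526, Pow(k, -1))) (Function('X')(k) = Add(2, Mul(-1, Mul(526, Pow(k, -1)))) = Add(2, Mul(-526, Pow(k, -1))))
Add(Mul(Mul(4, 80), -150), Mul(-1, Function('X')(50))) = Add(Mul(Mul(4, 80), -150), Mul(-1, Add(2, Mul(-526, Pow(50, -1))))) = Add(Mul(320, -150), Mul(-1, Add(2, Mul(-526, Rational(1, 50))))) = Add(-48000, Mul(-1, Add(2, Rational(-263, 25)))) = Add(-48000, Mul(-1, Rational(-213, 25))) = Add(-48000, Rational(213, 25)) = Rational(-1199787, 25)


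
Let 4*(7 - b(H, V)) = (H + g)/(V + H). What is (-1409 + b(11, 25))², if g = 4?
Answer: 4529424601/2304 ≈ 1.9659e+6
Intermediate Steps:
b(H, V) = 7 - (4 + H)/(4*(H + V)) (b(H, V) = 7 - (H + 4)/(4*(V + H)) = 7 - (4 + H)/(4*(H + V)))
(-1409 + b(11, 25))² = (-1409 + (-1 + 7*25 + (27/4)*11)/(11 + 25))² = (-1409 + (-1 + 175 + 297/4)/36)² = (-1409 + (1/36)*(993/4))² = (-1409 + 331/48)² = (-67301/48)² = 4529424601/2304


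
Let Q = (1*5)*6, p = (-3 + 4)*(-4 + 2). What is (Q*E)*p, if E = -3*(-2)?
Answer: -360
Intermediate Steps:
p = -2 (p = 1*(-2) = -2)
Q = 30 (Q = 5*6 = 30)
E = 6
(Q*E)*p = (30*6)*(-2) = 180*(-2) = -360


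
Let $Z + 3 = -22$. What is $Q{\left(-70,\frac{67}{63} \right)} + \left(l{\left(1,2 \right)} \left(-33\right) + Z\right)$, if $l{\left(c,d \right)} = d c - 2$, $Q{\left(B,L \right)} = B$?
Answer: $-95$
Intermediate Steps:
$Z = -25$ ($Z = -3 - 22 = -25$)
$l{\left(c,d \right)} = -2 + c d$ ($l{\left(c,d \right)} = c d - 2 = -2 + c d$)
$Q{\left(-70,\frac{67}{63} \right)} + \left(l{\left(1,2 \right)} \left(-33\right) + Z\right) = -70 - \left(25 - \left(-2 + 1 \cdot 2\right) \left(-33\right)\right) = -70 - \left(25 - \left(-2 + 2\right) \left(-33\right)\right) = -70 + \left(0 \left(-33\right) - 25\right) = -70 + \left(0 - 25\right) = -70 - 25 = -95$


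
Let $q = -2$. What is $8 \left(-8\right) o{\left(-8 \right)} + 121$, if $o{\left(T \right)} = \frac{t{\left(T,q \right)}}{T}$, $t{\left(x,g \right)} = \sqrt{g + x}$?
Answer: $121 + 8 i \sqrt{10} \approx 121.0 + 25.298 i$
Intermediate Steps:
$o{\left(T \right)} = \frac{\sqrt{-2 + T}}{T}$
$8 \left(-8\right) o{\left(-8 \right)} + 121 = 8 \left(-8\right) \frac{\sqrt{-2 - 8}}{-8} + 121 = - 64 \left(- \frac{\sqrt{-10}}{8}\right) + 121 = - 64 \left(- \frac{i \sqrt{10}}{8}\right) + 121 = 8 i \sqrt{10} + 121 = 121 + 8 i \sqrt{10}$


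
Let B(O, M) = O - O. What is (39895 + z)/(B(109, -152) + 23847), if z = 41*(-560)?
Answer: 5645/7949 ≈ 0.71015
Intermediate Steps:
B(O, M) = 0
z = -22960
(39895 + z)/(B(109, -152) + 23847) = (39895 - 22960)/(0 + 23847) = 16935/23847 = 16935*(1/23847) = 5645/7949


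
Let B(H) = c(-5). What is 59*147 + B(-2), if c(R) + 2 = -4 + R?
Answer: 8662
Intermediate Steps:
c(R) = -6 + R (c(R) = -2 + (-4 + R) = -6 + R)
B(H) = -11 (B(H) = -6 - 5 = -11)
59*147 + B(-2) = 59*147 - 11 = 8673 - 11 = 8662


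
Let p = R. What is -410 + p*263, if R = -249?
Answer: -65897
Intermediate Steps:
p = -249
-410 + p*263 = -410 - 249*263 = -410 - 65487 = -65897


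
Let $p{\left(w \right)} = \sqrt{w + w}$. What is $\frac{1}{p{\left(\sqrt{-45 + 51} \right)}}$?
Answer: $\frac{\sqrt[4]{2} \cdot 3^{\frac{3}{4}}}{6} \approx 0.4518$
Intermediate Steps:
$p{\left(w \right)} = \sqrt{2} \sqrt{w}$ ($p{\left(w \right)} = \sqrt{2 w} = \sqrt{2} \sqrt{w}$)
$\frac{1}{p{\left(\sqrt{-45 + 51} \right)}} = \frac{1}{\sqrt{2} \sqrt{\sqrt{-45 + 51}}} = \frac{1}{\sqrt{2} \sqrt{\sqrt{6}}} = \frac{1}{\sqrt{2} \sqrt[4]{6}} = \frac{1}{2^{\frac{3}{4}} \sqrt[4]{3}} = \frac{\sqrt[4]{2} \cdot 3^{\frac{3}{4}}}{6}$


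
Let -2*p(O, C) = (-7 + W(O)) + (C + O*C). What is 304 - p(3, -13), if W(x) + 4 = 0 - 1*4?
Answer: 541/2 ≈ 270.50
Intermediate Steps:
W(x) = -8 (W(x) = -4 + (0 - 1*4) = -4 + (0 - 4) = -4 - 4 = -8)
p(O, C) = 15/2 - C/2 - C*O/2 (p(O, C) = -((-7 - 8) + (C + O*C))/2 = -(-15 + (C + C*O))/2 = -(-15 + C + C*O)/2 = 15/2 - C/2 - C*O/2)
304 - p(3, -13) = 304 - (15/2 - ½*(-13) - ½*(-13)*3) = 304 - (15/2 + 13/2 + 39/2) = 304 - 1*67/2 = 304 - 67/2 = 541/2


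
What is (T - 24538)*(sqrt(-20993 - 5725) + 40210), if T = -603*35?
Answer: -1835305030 - 45643*I*sqrt(26718) ≈ -1.8353e+9 - 7.4606e+6*I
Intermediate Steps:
T = -21105
(T - 24538)*(sqrt(-20993 - 5725) + 40210) = (-21105 - 24538)*(sqrt(-20993 - 5725) + 40210) = -45643*(sqrt(-26718) + 40210) = -45643*(I*sqrt(26718) + 40210) = -45643*(40210 + I*sqrt(26718)) = -1835305030 - 45643*I*sqrt(26718)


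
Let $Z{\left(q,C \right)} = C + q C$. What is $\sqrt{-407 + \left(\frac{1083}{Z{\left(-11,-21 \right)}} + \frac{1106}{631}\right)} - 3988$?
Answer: $-3988 + \frac{i \sqrt{780571312430}}{44170} \approx -3988.0 + 20.002 i$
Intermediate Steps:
$Z{\left(q,C \right)} = C + C q$
$\sqrt{-407 + \left(\frac{1083}{Z{\left(-11,-21 \right)}} + \frac{1106}{631}\right)} - 3988 = \sqrt{-407 + \left(\frac{1083}{\left(-21\right) \left(1 - 11\right)} + \frac{1106}{631}\right)} - 3988 = \sqrt{-407 + \left(\frac{1083}{\left(-21\right) \left(-10\right)} + 1106 \cdot \frac{1}{631}\right)} - 3988 = \sqrt{-407 + \left(\frac{1083}{210} + \frac{1106}{631}\right)} - 3988 = \sqrt{-407 + \left(1083 \cdot \frac{1}{210} + \frac{1106}{631}\right)} - 3988 = \sqrt{-407 + \left(\frac{361}{70} + \frac{1106}{631}\right)} - 3988 = \sqrt{-407 + \frac{305211}{44170}} - 3988 = \sqrt{- \frac{17671979}{44170}} - 3988 = \frac{i \sqrt{780571312430}}{44170} - 3988 = -3988 + \frac{i \sqrt{780571312430}}{44170}$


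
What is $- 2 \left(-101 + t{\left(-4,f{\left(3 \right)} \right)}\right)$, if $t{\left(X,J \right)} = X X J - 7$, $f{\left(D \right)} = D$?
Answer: $120$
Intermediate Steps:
$t{\left(X,J \right)} = -7 + J X^{2}$ ($t{\left(X,J \right)} = X^{2} J - 7 = J X^{2} - 7 = -7 + J X^{2}$)
$- 2 \left(-101 + t{\left(-4,f{\left(3 \right)} \right)}\right) = - 2 \left(-101 - \left(7 - 3 \left(-4\right)^{2}\right)\right) = - 2 \left(-101 + \left(-7 + 3 \cdot 16\right)\right) = - 2 \left(-101 + \left(-7 + 48\right)\right) = - 2 \left(-101 + 41\right) = \left(-2\right) \left(-60\right) = 120$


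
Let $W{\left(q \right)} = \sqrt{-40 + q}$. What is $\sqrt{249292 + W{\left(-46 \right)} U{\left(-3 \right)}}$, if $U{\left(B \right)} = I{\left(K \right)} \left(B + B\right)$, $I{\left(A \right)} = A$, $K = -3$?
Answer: $\sqrt{249292 + 18 i \sqrt{86}} \approx 499.29 + 0.167 i$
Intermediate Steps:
$U{\left(B \right)} = - 6 B$ ($U{\left(B \right)} = - 3 \left(B + B\right) = - 3 \cdot 2 B = - 6 B$)
$\sqrt{249292 + W{\left(-46 \right)} U{\left(-3 \right)}} = \sqrt{249292 + \sqrt{-40 - 46} \left(\left(-6\right) \left(-3\right)\right)} = \sqrt{249292 + \sqrt{-86} \cdot 18} = \sqrt{249292 + i \sqrt{86} \cdot 18} = \sqrt{249292 + 18 i \sqrt{86}}$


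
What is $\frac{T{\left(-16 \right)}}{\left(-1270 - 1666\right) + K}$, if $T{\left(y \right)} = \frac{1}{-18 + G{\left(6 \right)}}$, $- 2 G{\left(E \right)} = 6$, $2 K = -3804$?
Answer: $\frac{1}{101598} \approx 9.8427 \cdot 10^{-6}$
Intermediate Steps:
$K = -1902$ ($K = \frac{1}{2} \left(-3804\right) = -1902$)
$G{\left(E \right)} = -3$ ($G{\left(E \right)} = \left(- \frac{1}{2}\right) 6 = -3$)
$T{\left(y \right)} = - \frac{1}{21}$ ($T{\left(y \right)} = \frac{1}{-18 - 3} = \frac{1}{-21} = - \frac{1}{21}$)
$\frac{T{\left(-16 \right)}}{\left(-1270 - 1666\right) + K} = - \frac{1}{21 \left(\left(-1270 - 1666\right) - 1902\right)} = - \frac{1}{21 \left(-2936 - 1902\right)} = - \frac{1}{21 \left(-4838\right)} = \left(- \frac{1}{21}\right) \left(- \frac{1}{4838}\right) = \frac{1}{101598}$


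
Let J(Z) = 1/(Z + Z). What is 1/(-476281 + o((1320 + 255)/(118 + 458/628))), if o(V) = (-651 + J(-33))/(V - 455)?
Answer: -362302710/172557363070601 ≈ -2.0996e-6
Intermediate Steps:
J(Z) = 1/(2*Z)
o(V) = -42967/(66*(-455 + V)) (o(V) = (-651 + (½)/(-33))/(V - 455) = (-651 + (½)*(-1/33))/(-455 + V) = (-651 - 1/66)/(-455 + V) = -42967/(66*(-455 + V)))
1/(-476281 + o((1320 + 255)/(118 + 458/628))) = 1/(-476281 - 42967/(-30030 + 66*((1320 + 255)/(118 + 458/628)))) = 1/(-476281 - 42967/(-30030 + 66*(1575/(118 + 458*(1/628))))) = 1/(-476281 - 42967/(-30030 + 66*(1575/(118 + 229/314)))) = 1/(-476281 - 42967/(-30030 + 66*(1575/(37281/314)))) = 1/(-476281 - 42967/(-30030 + 66*(1575*(314/37281)))) = 1/(-476281 - 42967/(-30030 + 66*(164850/12427))) = 1/(-476281 - 42967/(-30030 + 10880100/12427)) = 1/(-476281 - 42967/(-362302710/12427)) = 1/(-476281 - 42967*(-12427/362302710)) = 1/(-476281 + 533950909/362302710) = 1/(-172557363070601/362302710) = -362302710/172557363070601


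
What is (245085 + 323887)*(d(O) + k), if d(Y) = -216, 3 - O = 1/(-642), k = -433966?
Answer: -247037400904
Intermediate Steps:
O = 1927/642 (O = 3 - 1/(-642) = 3 - 1*(-1/642) = 3 + 1/642 = 1927/642 ≈ 3.0016)
(245085 + 323887)*(d(O) + k) = (245085 + 323887)*(-216 - 433966) = 568972*(-434182) = -247037400904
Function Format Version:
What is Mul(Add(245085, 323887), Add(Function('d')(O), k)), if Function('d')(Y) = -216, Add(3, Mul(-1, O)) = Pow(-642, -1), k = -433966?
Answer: -247037400904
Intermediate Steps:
O = Rational(1927, 642) (O = Add(3, Mul(-1, Pow(-642, -1))) = Add(3, Mul(-1, Rational(-1, 642))) = Add(3, Rational(1, 642)) = Rational(1927, 642) ≈ 3.0016)
Mul(Add(245085, 323887), Add(Function('d')(O), k)) = Mul(Add(245085, 323887), Add(-216, -433966)) = Mul(568972, -434182) = -247037400904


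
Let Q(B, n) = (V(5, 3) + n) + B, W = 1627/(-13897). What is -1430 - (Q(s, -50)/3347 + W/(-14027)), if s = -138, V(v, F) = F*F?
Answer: -932956434509358/652441483993 ≈ -1429.9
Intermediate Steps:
V(v, F) = F**2
W = -1627/13897 (W = 1627*(-1/13897) = -1627/13897 ≈ -0.11708)
Q(B, n) = 9 + B + n (Q(B, n) = (3**2 + n) + B = (9 + n) + B = 9 + B + n)
-1430 - (Q(s, -50)/3347 + W/(-14027)) = -1430 - ((9 - 138 - 50)/3347 - 1627/13897/(-14027)) = -1430 - (-179*1/3347 - 1627/13897*(-1/14027)) = -1430 - (-179/3347 + 1627/194933219) = -1430 - 1*(-34887600632/652441483993) = -1430 + 34887600632/652441483993 = -932956434509358/652441483993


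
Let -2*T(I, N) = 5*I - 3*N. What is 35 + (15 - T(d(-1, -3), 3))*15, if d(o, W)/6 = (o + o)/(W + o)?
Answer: 305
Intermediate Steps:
d(o, W) = 12*o/(W + o) (d(o, W) = 6*((o + o)/(W + o)) = 6*((2*o)/(W + o)) = 6*(2*o/(W + o)) = 12*o/(W + o))
T(I, N) = -5*I/2 + 3*N/2 (T(I, N) = -(5*I - 3*N)/2 = -(-3*N + 5*I)/2 = -5*I/2 + 3*N/2)
35 + (15 - T(d(-1, -3), 3))*15 = 35 + (15 - (-30*(-1)/(-3 - 1) + (3/2)*3))*15 = 35 + (15 - (-30*(-1)/(-4) + 9/2))*15 = 35 + (15 - (-30*(-1)*(-1)/4 + 9/2))*15 = 35 + (15 - (-5/2*3 + 9/2))*15 = 35 + (15 - (-15/2 + 9/2))*15 = 35 + (15 - 1*(-3))*15 = 35 + (15 + 3)*15 = 35 + 18*15 = 35 + 270 = 305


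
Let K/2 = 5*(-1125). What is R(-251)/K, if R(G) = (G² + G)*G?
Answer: 63001/45 ≈ 1400.0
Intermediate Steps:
R(G) = G*(G + G²) (R(G) = (G + G²)*G = G*(G + G²))
K = -11250 (K = 2*(5*(-1125)) = 2*(-5625) = -11250)
R(-251)/K = ((-251)²*(1 - 251))/(-11250) = (63001*(-250))*(-1/11250) = -15750250*(-1/11250) = 63001/45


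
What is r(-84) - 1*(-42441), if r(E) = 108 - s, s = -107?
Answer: 42656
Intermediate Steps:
r(E) = 215 (r(E) = 108 - 1*(-107) = 108 + 107 = 215)
r(-84) - 1*(-42441) = 215 - 1*(-42441) = 215 + 42441 = 42656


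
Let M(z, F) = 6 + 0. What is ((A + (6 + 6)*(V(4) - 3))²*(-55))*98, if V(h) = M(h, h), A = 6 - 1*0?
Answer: -9507960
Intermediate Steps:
A = 6 (A = 6 + 0 = 6)
M(z, F) = 6
V(h) = 6
((A + (6 + 6)*(V(4) - 3))²*(-55))*98 = ((6 + (6 + 6)*(6 - 3))²*(-55))*98 = ((6 + 12*3)²*(-55))*98 = ((6 + 36)²*(-55))*98 = (42²*(-55))*98 = (1764*(-55))*98 = -97020*98 = -9507960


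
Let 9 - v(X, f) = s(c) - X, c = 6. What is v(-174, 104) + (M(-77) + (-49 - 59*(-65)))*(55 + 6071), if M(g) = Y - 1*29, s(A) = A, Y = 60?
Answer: 23382771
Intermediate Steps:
v(X, f) = 3 + X (v(X, f) = 9 - (6 - X) = 9 + (-6 + X) = 3 + X)
M(g) = 31 (M(g) = 60 - 1*29 = 60 - 29 = 31)
v(-174, 104) + (M(-77) + (-49 - 59*(-65)))*(55 + 6071) = (3 - 174) + (31 + (-49 - 59*(-65)))*(55 + 6071) = -171 + (31 + (-49 + 3835))*6126 = -171 + (31 + 3786)*6126 = -171 + 3817*6126 = -171 + 23382942 = 23382771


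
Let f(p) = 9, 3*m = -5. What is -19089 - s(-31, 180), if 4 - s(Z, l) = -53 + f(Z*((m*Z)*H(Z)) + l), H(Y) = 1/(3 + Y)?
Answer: -19137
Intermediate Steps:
m = -5/3 (m = (⅓)*(-5) = -5/3 ≈ -1.6667)
s(Z, l) = 48 (s(Z, l) = 4 - (-53 + 9) = 4 - 1*(-44) = 4 + 44 = 48)
-19089 - s(-31, 180) = -19089 - 1*48 = -19089 - 48 = -19137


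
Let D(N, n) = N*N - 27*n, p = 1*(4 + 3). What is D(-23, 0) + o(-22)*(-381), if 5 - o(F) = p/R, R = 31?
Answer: -39989/31 ≈ -1290.0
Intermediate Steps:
p = 7 (p = 1*7 = 7)
D(N, n) = N² - 27*n
o(F) = 148/31 (o(F) = 5 - 7/31 = 148/31)
D(-23, 0) + o(-22)*(-381) = ((-23)² - 27*0) + (148/31)*(-381) = (529 + 0) - 56388/31 = 529 - 56388/31 = -39989/31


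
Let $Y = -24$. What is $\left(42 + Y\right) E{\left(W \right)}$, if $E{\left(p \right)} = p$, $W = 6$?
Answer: $108$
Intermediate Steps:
$\left(42 + Y\right) E{\left(W \right)} = \left(42 - 24\right) 6 = 18 \cdot 6 = 108$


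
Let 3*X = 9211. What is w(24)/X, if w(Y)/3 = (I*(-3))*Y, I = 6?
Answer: -3888/9211 ≈ -0.42210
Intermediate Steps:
X = 9211/3 (X = (⅓)*9211 = 9211/3 ≈ 3070.3)
w(Y) = -54*Y (w(Y) = 3*((6*(-3))*Y) = 3*(-18*Y) = -54*Y)
w(24)/X = (-54*24)/(9211/3) = -1296*3/9211 = -3888/9211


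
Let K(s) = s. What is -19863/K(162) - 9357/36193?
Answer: -80046377/651474 ≈ -122.87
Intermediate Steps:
-19863/K(162) - 9357/36193 = -19863/162 - 9357/36193 = -19863*1/162 - 9357*1/36193 = -2207/18 - 9357/36193 = -80046377/651474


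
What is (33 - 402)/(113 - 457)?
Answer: 369/344 ≈ 1.0727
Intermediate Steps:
(33 - 402)/(113 - 457) = -369/(-344) = -369*(-1/344) = 369/344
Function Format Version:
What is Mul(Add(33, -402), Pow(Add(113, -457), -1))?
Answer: Rational(369, 344) ≈ 1.0727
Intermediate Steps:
Mul(Add(33, -402), Pow(Add(113, -457), -1)) = Mul(-369, Pow(-344, -1)) = Mul(-369, Rational(-1, 344)) = Rational(369, 344)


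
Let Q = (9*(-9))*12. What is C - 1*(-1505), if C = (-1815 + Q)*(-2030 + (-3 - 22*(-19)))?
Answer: 4502510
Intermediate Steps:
Q = -972 (Q = -81*12 = -972)
C = 4501005 (C = (-1815 - 972)*(-2030 + (-3 - 22*(-19))) = -2787*(-2030 + (-3 + 418)) = -2787*(-2030 + 415) = -2787*(-1615) = 4501005)
C - 1*(-1505) = 4501005 - 1*(-1505) = 4501005 + 1505 = 4502510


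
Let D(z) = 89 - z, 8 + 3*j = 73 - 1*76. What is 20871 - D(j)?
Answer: 62335/3 ≈ 20778.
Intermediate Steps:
j = -11/3 (j = -8/3 + (73 - 1*76)/3 = -8/3 + (73 - 76)/3 = -8/3 + (⅓)*(-3) = -8/3 - 1 = -11/3 ≈ -3.6667)
20871 - D(j) = 20871 - (89 - 1*(-11/3)) = 20871 - (89 + 11/3) = 20871 - 1*278/3 = 20871 - 278/3 = 62335/3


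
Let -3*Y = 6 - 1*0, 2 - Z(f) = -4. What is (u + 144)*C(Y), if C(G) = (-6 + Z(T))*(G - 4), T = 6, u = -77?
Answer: 0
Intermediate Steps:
Z(f) = 6 (Z(f) = 2 - 1*(-4) = 2 + 4 = 6)
Y = -2 (Y = -(6 - 1*0)/3 = -(6 + 0)/3 = -⅓*6 = -2)
C(G) = 0 (C(G) = (-6 + 6)*(G - 4) = 0*(-4 + G) = 0)
(u + 144)*C(Y) = (-77 + 144)*0 = 67*0 = 0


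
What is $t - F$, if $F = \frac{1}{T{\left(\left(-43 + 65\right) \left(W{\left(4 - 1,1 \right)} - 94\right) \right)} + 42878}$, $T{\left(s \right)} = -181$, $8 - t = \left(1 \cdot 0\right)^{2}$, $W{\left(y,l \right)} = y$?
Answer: $\frac{341575}{42697} \approx 8.0$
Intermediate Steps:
$t = 8$ ($t = 8 - \left(1 \cdot 0\right)^{2} = 8 - 0^{2} = 8 - 0 = 8 + 0 = 8$)
$F = \frac{1}{42697}$ ($F = \frac{1}{-181 + 42878} = \frac{1}{42697} \approx 2.3421 \cdot 10^{-5}$)
$t - F = 8 - \frac{1}{42697} = \frac{341575}{42697}$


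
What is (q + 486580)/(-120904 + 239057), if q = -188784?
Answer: 297796/118153 ≈ 2.5204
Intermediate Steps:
(q + 486580)/(-120904 + 239057) = (-188784 + 486580)/(-120904 + 239057) = 297796/118153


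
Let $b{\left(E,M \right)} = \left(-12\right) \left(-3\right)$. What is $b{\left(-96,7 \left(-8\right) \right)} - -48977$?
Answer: $49013$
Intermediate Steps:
$b{\left(E,M \right)} = 36$
$b{\left(-96,7 \left(-8\right) \right)} - -48977 = 36 - -48977 = 36 + 48977 = 49013$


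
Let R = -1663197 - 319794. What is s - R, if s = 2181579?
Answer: 4164570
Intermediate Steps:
R = -1982991
s - R = 2181579 - 1*(-1982991) = 2181579 + 1982991 = 4164570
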